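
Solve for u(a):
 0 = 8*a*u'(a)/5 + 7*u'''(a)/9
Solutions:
 u(a) = C1 + Integral(C2*airyai(-2*105^(2/3)*a/35) + C3*airybi(-2*105^(2/3)*a/35), a)


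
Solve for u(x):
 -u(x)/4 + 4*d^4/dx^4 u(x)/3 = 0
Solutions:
 u(x) = C1*exp(-3^(1/4)*x/2) + C2*exp(3^(1/4)*x/2) + C3*sin(3^(1/4)*x/2) + C4*cos(3^(1/4)*x/2)


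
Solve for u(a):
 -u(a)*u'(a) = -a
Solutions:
 u(a) = -sqrt(C1 + a^2)
 u(a) = sqrt(C1 + a^2)


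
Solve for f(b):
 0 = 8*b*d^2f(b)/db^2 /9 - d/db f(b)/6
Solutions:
 f(b) = C1 + C2*b^(19/16)


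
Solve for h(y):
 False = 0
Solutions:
 h(y) = C1 + 3*y*asin(4*y)/4 + zoo*y + 3*sqrt(1 - 16*y^2)/16


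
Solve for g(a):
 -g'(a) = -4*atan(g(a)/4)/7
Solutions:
 Integral(1/atan(_y/4), (_y, g(a))) = C1 + 4*a/7


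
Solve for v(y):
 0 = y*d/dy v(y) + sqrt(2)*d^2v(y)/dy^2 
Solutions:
 v(y) = C1 + C2*erf(2^(1/4)*y/2)


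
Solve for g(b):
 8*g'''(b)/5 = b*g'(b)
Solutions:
 g(b) = C1 + Integral(C2*airyai(5^(1/3)*b/2) + C3*airybi(5^(1/3)*b/2), b)


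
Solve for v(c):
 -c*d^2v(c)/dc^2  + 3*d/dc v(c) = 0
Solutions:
 v(c) = C1 + C2*c^4


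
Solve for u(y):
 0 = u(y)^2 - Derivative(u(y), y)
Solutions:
 u(y) = -1/(C1 + y)


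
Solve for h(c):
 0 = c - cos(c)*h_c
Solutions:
 h(c) = C1 + Integral(c/cos(c), c)


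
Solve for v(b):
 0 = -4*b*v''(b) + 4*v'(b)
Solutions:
 v(b) = C1 + C2*b^2


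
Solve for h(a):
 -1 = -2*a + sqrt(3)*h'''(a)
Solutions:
 h(a) = C1 + C2*a + C3*a^2 + sqrt(3)*a^4/36 - sqrt(3)*a^3/18


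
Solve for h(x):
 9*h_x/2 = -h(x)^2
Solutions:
 h(x) = 9/(C1 + 2*x)


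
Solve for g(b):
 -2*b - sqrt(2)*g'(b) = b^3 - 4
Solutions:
 g(b) = C1 - sqrt(2)*b^4/8 - sqrt(2)*b^2/2 + 2*sqrt(2)*b


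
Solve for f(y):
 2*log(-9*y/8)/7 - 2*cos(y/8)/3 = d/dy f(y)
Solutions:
 f(y) = C1 + 2*y*log(-y)/7 - 6*y*log(2)/7 - 2*y/7 + 4*y*log(3)/7 - 16*sin(y/8)/3


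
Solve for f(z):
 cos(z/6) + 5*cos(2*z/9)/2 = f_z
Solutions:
 f(z) = C1 + 6*sin(z/6) + 45*sin(2*z/9)/4


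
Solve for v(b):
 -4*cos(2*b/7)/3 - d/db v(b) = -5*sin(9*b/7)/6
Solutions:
 v(b) = C1 - 14*sin(2*b/7)/3 - 35*cos(9*b/7)/54


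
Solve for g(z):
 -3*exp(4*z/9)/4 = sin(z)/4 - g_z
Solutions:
 g(z) = C1 + 27*exp(4*z/9)/16 - cos(z)/4


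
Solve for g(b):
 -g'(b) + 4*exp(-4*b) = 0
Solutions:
 g(b) = C1 - exp(-4*b)


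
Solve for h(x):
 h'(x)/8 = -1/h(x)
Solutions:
 h(x) = -sqrt(C1 - 16*x)
 h(x) = sqrt(C1 - 16*x)


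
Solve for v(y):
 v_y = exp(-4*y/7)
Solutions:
 v(y) = C1 - 7*exp(-4*y/7)/4


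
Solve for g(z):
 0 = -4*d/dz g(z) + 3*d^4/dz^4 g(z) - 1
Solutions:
 g(z) = C1 + C4*exp(6^(2/3)*z/3) - z/4 + (C2*sin(2^(2/3)*3^(1/6)*z/2) + C3*cos(2^(2/3)*3^(1/6)*z/2))*exp(-6^(2/3)*z/6)


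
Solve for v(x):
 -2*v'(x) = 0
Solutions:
 v(x) = C1


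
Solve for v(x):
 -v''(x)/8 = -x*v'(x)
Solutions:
 v(x) = C1 + C2*erfi(2*x)


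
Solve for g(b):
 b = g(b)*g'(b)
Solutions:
 g(b) = -sqrt(C1 + b^2)
 g(b) = sqrt(C1 + b^2)


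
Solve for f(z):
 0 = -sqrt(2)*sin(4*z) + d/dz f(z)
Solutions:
 f(z) = C1 - sqrt(2)*cos(4*z)/4


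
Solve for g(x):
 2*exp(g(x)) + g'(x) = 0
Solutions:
 g(x) = log(1/(C1 + 2*x))


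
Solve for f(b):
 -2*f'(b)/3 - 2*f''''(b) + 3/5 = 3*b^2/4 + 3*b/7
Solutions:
 f(b) = C1 + C4*exp(-3^(2/3)*b/3) - 3*b^3/8 - 9*b^2/28 + 9*b/10 + (C2*sin(3^(1/6)*b/2) + C3*cos(3^(1/6)*b/2))*exp(3^(2/3)*b/6)


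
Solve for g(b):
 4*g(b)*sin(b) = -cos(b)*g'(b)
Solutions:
 g(b) = C1*cos(b)^4


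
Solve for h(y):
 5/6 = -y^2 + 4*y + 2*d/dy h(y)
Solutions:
 h(y) = C1 + y^3/6 - y^2 + 5*y/12


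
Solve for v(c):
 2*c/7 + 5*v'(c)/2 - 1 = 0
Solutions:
 v(c) = C1 - 2*c^2/35 + 2*c/5


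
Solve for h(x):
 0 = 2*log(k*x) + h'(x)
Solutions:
 h(x) = C1 - 2*x*log(k*x) + 2*x


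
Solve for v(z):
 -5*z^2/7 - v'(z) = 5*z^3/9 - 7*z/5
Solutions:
 v(z) = C1 - 5*z^4/36 - 5*z^3/21 + 7*z^2/10


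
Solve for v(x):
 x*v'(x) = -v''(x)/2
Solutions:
 v(x) = C1 + C2*erf(x)


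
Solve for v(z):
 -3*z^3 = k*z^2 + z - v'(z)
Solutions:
 v(z) = C1 + k*z^3/3 + 3*z^4/4 + z^2/2


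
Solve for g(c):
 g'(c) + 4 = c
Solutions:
 g(c) = C1 + c^2/2 - 4*c


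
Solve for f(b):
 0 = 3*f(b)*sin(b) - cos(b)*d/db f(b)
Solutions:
 f(b) = C1/cos(b)^3


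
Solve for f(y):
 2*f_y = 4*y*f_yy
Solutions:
 f(y) = C1 + C2*y^(3/2)


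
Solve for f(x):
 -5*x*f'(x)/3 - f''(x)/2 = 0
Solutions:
 f(x) = C1 + C2*erf(sqrt(15)*x/3)


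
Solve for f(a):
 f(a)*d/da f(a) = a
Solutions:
 f(a) = -sqrt(C1 + a^2)
 f(a) = sqrt(C1 + a^2)


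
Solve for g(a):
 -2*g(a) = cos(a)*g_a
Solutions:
 g(a) = C1*(sin(a) - 1)/(sin(a) + 1)


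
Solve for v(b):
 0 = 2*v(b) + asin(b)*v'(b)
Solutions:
 v(b) = C1*exp(-2*Integral(1/asin(b), b))


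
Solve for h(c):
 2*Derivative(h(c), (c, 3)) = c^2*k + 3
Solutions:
 h(c) = C1 + C2*c + C3*c^2 + c^5*k/120 + c^3/4


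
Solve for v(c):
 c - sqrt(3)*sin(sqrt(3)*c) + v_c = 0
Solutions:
 v(c) = C1 - c^2/2 - cos(sqrt(3)*c)


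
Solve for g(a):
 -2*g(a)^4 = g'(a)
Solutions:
 g(a) = (-3^(2/3) - 3*3^(1/6)*I)*(1/(C1 + 2*a))^(1/3)/6
 g(a) = (-3^(2/3) + 3*3^(1/6)*I)*(1/(C1 + 2*a))^(1/3)/6
 g(a) = (1/(C1 + 6*a))^(1/3)


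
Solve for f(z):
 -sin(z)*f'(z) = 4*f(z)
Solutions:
 f(z) = C1*(cos(z)^2 + 2*cos(z) + 1)/(cos(z)^2 - 2*cos(z) + 1)


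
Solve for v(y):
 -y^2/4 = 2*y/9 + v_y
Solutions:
 v(y) = C1 - y^3/12 - y^2/9


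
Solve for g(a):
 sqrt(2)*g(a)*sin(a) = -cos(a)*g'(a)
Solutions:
 g(a) = C1*cos(a)^(sqrt(2))


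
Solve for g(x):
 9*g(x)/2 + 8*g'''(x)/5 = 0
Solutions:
 g(x) = C3*exp(x*(-2^(2/3)*45^(1/3) + 3*5^(1/3)*6^(2/3))/16)*sin(3*2^(2/3)*3^(1/6)*5^(1/3)*x/8) + C4*exp(x*(-2^(2/3)*45^(1/3) + 3*5^(1/3)*6^(2/3))/16)*cos(3*2^(2/3)*3^(1/6)*5^(1/3)*x/8) + C5*exp(-x*(2^(2/3)*45^(1/3) + 3*5^(1/3)*6^(2/3))/16) + (C1*sin(3*2^(2/3)*3^(1/6)*5^(1/3)*x/8) + C2*cos(3*2^(2/3)*3^(1/6)*5^(1/3)*x/8))*exp(2^(2/3)*45^(1/3)*x/8)


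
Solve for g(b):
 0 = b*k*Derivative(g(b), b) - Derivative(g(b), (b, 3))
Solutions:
 g(b) = C1 + Integral(C2*airyai(b*k^(1/3)) + C3*airybi(b*k^(1/3)), b)


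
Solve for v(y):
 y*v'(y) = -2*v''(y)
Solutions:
 v(y) = C1 + C2*erf(y/2)


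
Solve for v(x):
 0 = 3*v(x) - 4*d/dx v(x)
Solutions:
 v(x) = C1*exp(3*x/4)


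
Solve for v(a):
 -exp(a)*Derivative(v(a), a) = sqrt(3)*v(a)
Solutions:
 v(a) = C1*exp(sqrt(3)*exp(-a))


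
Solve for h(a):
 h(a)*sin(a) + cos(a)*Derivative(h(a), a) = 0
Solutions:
 h(a) = C1*cos(a)


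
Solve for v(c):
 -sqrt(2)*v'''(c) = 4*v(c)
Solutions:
 v(c) = C3*exp(-sqrt(2)*c) + (C1*sin(sqrt(6)*c/2) + C2*cos(sqrt(6)*c/2))*exp(sqrt(2)*c/2)


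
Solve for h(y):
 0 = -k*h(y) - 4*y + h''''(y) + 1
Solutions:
 h(y) = C1*exp(-k^(1/4)*y) + C2*exp(k^(1/4)*y) + C3*exp(-I*k^(1/4)*y) + C4*exp(I*k^(1/4)*y) - 4*y/k + 1/k


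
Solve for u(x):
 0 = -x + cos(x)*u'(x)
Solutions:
 u(x) = C1 + Integral(x/cos(x), x)


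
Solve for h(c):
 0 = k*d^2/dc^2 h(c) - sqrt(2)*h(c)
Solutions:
 h(c) = C1*exp(-2^(1/4)*c*sqrt(1/k)) + C2*exp(2^(1/4)*c*sqrt(1/k))


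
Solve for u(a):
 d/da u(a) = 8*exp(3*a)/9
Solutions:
 u(a) = C1 + 8*exp(3*a)/27


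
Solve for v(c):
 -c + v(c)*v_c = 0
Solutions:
 v(c) = -sqrt(C1 + c^2)
 v(c) = sqrt(C1 + c^2)


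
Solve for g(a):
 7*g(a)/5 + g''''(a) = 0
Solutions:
 g(a) = (C1*sin(sqrt(2)*5^(3/4)*7^(1/4)*a/10) + C2*cos(sqrt(2)*5^(3/4)*7^(1/4)*a/10))*exp(-sqrt(2)*5^(3/4)*7^(1/4)*a/10) + (C3*sin(sqrt(2)*5^(3/4)*7^(1/4)*a/10) + C4*cos(sqrt(2)*5^(3/4)*7^(1/4)*a/10))*exp(sqrt(2)*5^(3/4)*7^(1/4)*a/10)


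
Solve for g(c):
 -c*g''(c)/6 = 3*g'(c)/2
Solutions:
 g(c) = C1 + C2/c^8


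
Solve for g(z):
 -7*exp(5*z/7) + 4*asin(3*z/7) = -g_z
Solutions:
 g(z) = C1 - 4*z*asin(3*z/7) - 4*sqrt(49 - 9*z^2)/3 + 49*exp(5*z/7)/5


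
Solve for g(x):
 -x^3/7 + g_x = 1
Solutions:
 g(x) = C1 + x^4/28 + x


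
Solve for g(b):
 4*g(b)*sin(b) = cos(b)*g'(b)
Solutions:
 g(b) = C1/cos(b)^4


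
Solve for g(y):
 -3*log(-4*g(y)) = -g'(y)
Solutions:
 -Integral(1/(log(-_y) + 2*log(2)), (_y, g(y)))/3 = C1 - y


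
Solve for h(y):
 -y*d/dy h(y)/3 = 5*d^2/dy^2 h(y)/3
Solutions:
 h(y) = C1 + C2*erf(sqrt(10)*y/10)


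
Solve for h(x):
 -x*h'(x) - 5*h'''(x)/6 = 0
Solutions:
 h(x) = C1 + Integral(C2*airyai(-5^(2/3)*6^(1/3)*x/5) + C3*airybi(-5^(2/3)*6^(1/3)*x/5), x)


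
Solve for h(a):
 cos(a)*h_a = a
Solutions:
 h(a) = C1 + Integral(a/cos(a), a)


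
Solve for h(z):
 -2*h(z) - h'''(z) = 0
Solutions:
 h(z) = C3*exp(-2^(1/3)*z) + (C1*sin(2^(1/3)*sqrt(3)*z/2) + C2*cos(2^(1/3)*sqrt(3)*z/2))*exp(2^(1/3)*z/2)


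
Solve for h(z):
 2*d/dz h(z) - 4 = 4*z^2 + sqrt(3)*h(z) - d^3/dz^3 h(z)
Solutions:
 h(z) = C1*exp(-2^(1/3)*sqrt(3)*z*(-4/(9 + sqrt(113))^(1/3) + 2^(1/3)*(9 + sqrt(113))^(1/3))/12)*sin(2^(1/3)*z*((9 + sqrt(113))^(-1/3) + 2^(1/3)*(9 + sqrt(113))^(1/3)/4)) + C2*exp(-2^(1/3)*sqrt(3)*z*(-4/(9 + sqrt(113))^(1/3) + 2^(1/3)*(9 + sqrt(113))^(1/3))/12)*cos(2^(1/3)*z*((9 + sqrt(113))^(-1/3) + 2^(1/3)*(9 + sqrt(113))^(1/3)/4)) + C3*exp(2^(1/3)*sqrt(3)*z*(-4/(9 + sqrt(113))^(1/3) + 2^(1/3)*(9 + sqrt(113))^(1/3))/6) - 4*sqrt(3)*z^2/3 - 16*z/3 - 44*sqrt(3)/9


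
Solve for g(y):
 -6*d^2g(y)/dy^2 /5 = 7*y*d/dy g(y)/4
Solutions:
 g(y) = C1 + C2*erf(sqrt(105)*y/12)


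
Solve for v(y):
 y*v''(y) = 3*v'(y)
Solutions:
 v(y) = C1 + C2*y^4


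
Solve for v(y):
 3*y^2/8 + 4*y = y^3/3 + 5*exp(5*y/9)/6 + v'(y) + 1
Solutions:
 v(y) = C1 - y^4/12 + y^3/8 + 2*y^2 - y - 3*exp(5*y/9)/2


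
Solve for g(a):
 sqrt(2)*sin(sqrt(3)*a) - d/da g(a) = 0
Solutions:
 g(a) = C1 - sqrt(6)*cos(sqrt(3)*a)/3


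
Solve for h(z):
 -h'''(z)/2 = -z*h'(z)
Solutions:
 h(z) = C1 + Integral(C2*airyai(2^(1/3)*z) + C3*airybi(2^(1/3)*z), z)


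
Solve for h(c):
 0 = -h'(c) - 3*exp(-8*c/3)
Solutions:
 h(c) = C1 + 9*exp(-8*c/3)/8


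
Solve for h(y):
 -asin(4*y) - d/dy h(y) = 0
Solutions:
 h(y) = C1 - y*asin(4*y) - sqrt(1 - 16*y^2)/4


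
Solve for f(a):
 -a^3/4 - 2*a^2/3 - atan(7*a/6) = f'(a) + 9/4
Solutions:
 f(a) = C1 - a^4/16 - 2*a^3/9 - a*atan(7*a/6) - 9*a/4 + 3*log(49*a^2 + 36)/7


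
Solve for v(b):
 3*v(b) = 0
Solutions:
 v(b) = 0


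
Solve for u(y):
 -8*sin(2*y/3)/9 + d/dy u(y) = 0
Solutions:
 u(y) = C1 - 4*cos(2*y/3)/3


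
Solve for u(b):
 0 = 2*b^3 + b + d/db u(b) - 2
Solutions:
 u(b) = C1 - b^4/2 - b^2/2 + 2*b


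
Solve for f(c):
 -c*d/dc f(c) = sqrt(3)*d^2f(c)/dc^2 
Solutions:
 f(c) = C1 + C2*erf(sqrt(2)*3^(3/4)*c/6)


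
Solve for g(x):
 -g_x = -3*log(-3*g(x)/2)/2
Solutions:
 -2*Integral(1/(log(-_y) - log(2) + log(3)), (_y, g(x)))/3 = C1 - x


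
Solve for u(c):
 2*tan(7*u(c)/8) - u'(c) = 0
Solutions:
 u(c) = -8*asin(C1*exp(7*c/4))/7 + 8*pi/7
 u(c) = 8*asin(C1*exp(7*c/4))/7


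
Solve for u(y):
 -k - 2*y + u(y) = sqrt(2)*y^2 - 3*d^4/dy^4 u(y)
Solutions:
 u(y) = k + sqrt(2)*y^2 + 2*y + (C1*sin(sqrt(2)*3^(3/4)*y/6) + C2*cos(sqrt(2)*3^(3/4)*y/6))*exp(-sqrt(2)*3^(3/4)*y/6) + (C3*sin(sqrt(2)*3^(3/4)*y/6) + C4*cos(sqrt(2)*3^(3/4)*y/6))*exp(sqrt(2)*3^(3/4)*y/6)


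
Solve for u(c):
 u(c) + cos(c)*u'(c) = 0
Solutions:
 u(c) = C1*sqrt(sin(c) - 1)/sqrt(sin(c) + 1)


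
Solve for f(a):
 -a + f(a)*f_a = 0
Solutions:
 f(a) = -sqrt(C1 + a^2)
 f(a) = sqrt(C1 + a^2)


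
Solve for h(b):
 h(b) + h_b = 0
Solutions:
 h(b) = C1*exp(-b)


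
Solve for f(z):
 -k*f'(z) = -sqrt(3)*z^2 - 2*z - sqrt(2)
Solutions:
 f(z) = C1 + sqrt(3)*z^3/(3*k) + z^2/k + sqrt(2)*z/k


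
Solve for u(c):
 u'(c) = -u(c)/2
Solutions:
 u(c) = C1*exp(-c/2)


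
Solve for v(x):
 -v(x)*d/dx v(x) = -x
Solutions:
 v(x) = -sqrt(C1 + x^2)
 v(x) = sqrt(C1 + x^2)


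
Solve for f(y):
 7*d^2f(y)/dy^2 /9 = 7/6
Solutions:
 f(y) = C1 + C2*y + 3*y^2/4


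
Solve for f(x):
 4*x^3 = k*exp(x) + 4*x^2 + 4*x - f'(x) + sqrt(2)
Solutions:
 f(x) = C1 + k*exp(x) - x^4 + 4*x^3/3 + 2*x^2 + sqrt(2)*x


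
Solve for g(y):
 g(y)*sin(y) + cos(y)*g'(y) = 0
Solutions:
 g(y) = C1*cos(y)


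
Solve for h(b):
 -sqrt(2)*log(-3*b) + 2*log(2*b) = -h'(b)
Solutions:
 h(b) = C1 - b*(2 - sqrt(2))*log(b) + b*(-sqrt(2) - 2*log(2) + sqrt(2)*log(3) + 2 + sqrt(2)*I*pi)


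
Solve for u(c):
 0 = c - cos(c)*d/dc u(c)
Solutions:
 u(c) = C1 + Integral(c/cos(c), c)


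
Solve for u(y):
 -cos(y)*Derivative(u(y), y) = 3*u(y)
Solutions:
 u(y) = C1*(sin(y) - 1)^(3/2)/(sin(y) + 1)^(3/2)


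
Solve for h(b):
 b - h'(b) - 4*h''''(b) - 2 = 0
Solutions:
 h(b) = C1 + C4*exp(-2^(1/3)*b/2) + b^2/2 - 2*b + (C2*sin(2^(1/3)*sqrt(3)*b/4) + C3*cos(2^(1/3)*sqrt(3)*b/4))*exp(2^(1/3)*b/4)


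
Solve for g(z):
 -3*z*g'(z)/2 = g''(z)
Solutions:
 g(z) = C1 + C2*erf(sqrt(3)*z/2)


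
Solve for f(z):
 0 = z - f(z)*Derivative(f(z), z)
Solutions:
 f(z) = -sqrt(C1 + z^2)
 f(z) = sqrt(C1 + z^2)


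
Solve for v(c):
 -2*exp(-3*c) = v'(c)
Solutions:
 v(c) = C1 + 2*exp(-3*c)/3


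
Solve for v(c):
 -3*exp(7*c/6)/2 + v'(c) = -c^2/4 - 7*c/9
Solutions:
 v(c) = C1 - c^3/12 - 7*c^2/18 + 9*exp(7*c/6)/7


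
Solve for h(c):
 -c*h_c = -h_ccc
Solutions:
 h(c) = C1 + Integral(C2*airyai(c) + C3*airybi(c), c)


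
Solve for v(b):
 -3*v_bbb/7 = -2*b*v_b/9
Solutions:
 v(b) = C1 + Integral(C2*airyai(14^(1/3)*b/3) + C3*airybi(14^(1/3)*b/3), b)


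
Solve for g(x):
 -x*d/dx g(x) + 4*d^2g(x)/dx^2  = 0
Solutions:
 g(x) = C1 + C2*erfi(sqrt(2)*x/4)


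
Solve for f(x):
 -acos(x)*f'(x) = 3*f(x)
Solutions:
 f(x) = C1*exp(-3*Integral(1/acos(x), x))


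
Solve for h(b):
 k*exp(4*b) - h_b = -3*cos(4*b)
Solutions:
 h(b) = C1 + k*exp(4*b)/4 + 3*sin(4*b)/4


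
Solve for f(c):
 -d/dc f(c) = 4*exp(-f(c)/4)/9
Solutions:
 f(c) = 4*log(C1 - c/9)


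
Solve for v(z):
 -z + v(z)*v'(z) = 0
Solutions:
 v(z) = -sqrt(C1 + z^2)
 v(z) = sqrt(C1 + z^2)


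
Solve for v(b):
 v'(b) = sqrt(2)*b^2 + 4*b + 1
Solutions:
 v(b) = C1 + sqrt(2)*b^3/3 + 2*b^2 + b


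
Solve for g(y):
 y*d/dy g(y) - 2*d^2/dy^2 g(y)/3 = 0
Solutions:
 g(y) = C1 + C2*erfi(sqrt(3)*y/2)


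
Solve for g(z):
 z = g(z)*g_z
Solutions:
 g(z) = -sqrt(C1 + z^2)
 g(z) = sqrt(C1 + z^2)


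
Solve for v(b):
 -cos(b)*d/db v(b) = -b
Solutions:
 v(b) = C1 + Integral(b/cos(b), b)


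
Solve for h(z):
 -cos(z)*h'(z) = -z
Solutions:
 h(z) = C1 + Integral(z/cos(z), z)


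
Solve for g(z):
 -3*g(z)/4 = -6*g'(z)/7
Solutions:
 g(z) = C1*exp(7*z/8)


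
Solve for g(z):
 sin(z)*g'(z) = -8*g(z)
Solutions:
 g(z) = C1*(cos(z)^4 + 4*cos(z)^3 + 6*cos(z)^2 + 4*cos(z) + 1)/(cos(z)^4 - 4*cos(z)^3 + 6*cos(z)^2 - 4*cos(z) + 1)


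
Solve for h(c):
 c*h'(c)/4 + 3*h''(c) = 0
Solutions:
 h(c) = C1 + C2*erf(sqrt(6)*c/12)


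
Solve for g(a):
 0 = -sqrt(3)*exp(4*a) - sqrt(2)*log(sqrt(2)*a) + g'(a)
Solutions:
 g(a) = C1 + sqrt(2)*a*log(a) + sqrt(2)*a*(-1 + log(2)/2) + sqrt(3)*exp(4*a)/4


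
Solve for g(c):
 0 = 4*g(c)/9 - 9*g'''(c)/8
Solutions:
 g(c) = C3*exp(2*6^(2/3)*c/9) + (C1*sin(2^(2/3)*3^(1/6)*c/3) + C2*cos(2^(2/3)*3^(1/6)*c/3))*exp(-6^(2/3)*c/9)


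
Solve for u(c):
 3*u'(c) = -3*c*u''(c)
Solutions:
 u(c) = C1 + C2*log(c)


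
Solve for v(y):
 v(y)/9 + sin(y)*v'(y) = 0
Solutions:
 v(y) = C1*(cos(y) + 1)^(1/18)/(cos(y) - 1)^(1/18)


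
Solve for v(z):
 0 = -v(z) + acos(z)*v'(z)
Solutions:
 v(z) = C1*exp(Integral(1/acos(z), z))


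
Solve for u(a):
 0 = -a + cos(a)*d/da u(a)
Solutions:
 u(a) = C1 + Integral(a/cos(a), a)


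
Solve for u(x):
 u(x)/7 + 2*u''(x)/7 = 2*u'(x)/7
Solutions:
 u(x) = (C1*sin(x/2) + C2*cos(x/2))*exp(x/2)


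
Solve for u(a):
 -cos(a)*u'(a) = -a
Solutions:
 u(a) = C1 + Integral(a/cos(a), a)


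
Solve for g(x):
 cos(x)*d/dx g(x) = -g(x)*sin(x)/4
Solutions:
 g(x) = C1*cos(x)^(1/4)


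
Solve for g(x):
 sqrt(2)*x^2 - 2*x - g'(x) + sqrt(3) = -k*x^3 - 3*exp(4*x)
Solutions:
 g(x) = C1 + k*x^4/4 + sqrt(2)*x^3/3 - x^2 + sqrt(3)*x + 3*exp(4*x)/4


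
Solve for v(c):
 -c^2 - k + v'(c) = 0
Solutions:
 v(c) = C1 + c^3/3 + c*k


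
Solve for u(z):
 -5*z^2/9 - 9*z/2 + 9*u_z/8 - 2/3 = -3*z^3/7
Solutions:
 u(z) = C1 - 2*z^4/21 + 40*z^3/243 + 2*z^2 + 16*z/27


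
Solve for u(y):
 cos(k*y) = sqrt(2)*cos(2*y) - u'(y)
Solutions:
 u(y) = C1 + sqrt(2)*sin(2*y)/2 - sin(k*y)/k


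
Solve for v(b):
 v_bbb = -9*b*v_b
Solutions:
 v(b) = C1 + Integral(C2*airyai(-3^(2/3)*b) + C3*airybi(-3^(2/3)*b), b)


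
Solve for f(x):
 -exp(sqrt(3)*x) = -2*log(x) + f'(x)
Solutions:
 f(x) = C1 + 2*x*log(x) - 2*x - sqrt(3)*exp(sqrt(3)*x)/3


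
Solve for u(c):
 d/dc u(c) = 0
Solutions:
 u(c) = C1


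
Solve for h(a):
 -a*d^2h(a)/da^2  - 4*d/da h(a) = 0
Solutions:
 h(a) = C1 + C2/a^3


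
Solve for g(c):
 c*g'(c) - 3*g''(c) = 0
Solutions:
 g(c) = C1 + C2*erfi(sqrt(6)*c/6)


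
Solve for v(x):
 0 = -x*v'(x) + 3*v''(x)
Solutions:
 v(x) = C1 + C2*erfi(sqrt(6)*x/6)


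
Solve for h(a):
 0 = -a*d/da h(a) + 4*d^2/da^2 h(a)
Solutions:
 h(a) = C1 + C2*erfi(sqrt(2)*a/4)


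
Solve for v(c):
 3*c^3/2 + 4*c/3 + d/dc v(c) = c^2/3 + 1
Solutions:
 v(c) = C1 - 3*c^4/8 + c^3/9 - 2*c^2/3 + c


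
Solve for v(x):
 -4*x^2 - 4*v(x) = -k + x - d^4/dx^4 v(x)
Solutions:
 v(x) = C1*exp(-sqrt(2)*x) + C2*exp(sqrt(2)*x) + C3*sin(sqrt(2)*x) + C4*cos(sqrt(2)*x) + k/4 - x^2 - x/4


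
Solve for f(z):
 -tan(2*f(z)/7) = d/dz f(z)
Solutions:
 f(z) = -7*asin(C1*exp(-2*z/7))/2 + 7*pi/2
 f(z) = 7*asin(C1*exp(-2*z/7))/2


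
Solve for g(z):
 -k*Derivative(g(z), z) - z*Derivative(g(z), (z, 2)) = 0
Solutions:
 g(z) = C1 + z^(1 - re(k))*(C2*sin(log(z)*Abs(im(k))) + C3*cos(log(z)*im(k)))


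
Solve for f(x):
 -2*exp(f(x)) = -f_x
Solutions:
 f(x) = log(-1/(C1 + 2*x))


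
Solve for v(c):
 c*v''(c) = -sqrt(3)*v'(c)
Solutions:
 v(c) = C1 + C2*c^(1 - sqrt(3))


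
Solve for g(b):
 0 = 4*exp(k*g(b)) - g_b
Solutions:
 g(b) = Piecewise((log(-1/(C1*k + 4*b*k))/k, Ne(k, 0)), (nan, True))
 g(b) = Piecewise((C1 + 4*b, Eq(k, 0)), (nan, True))


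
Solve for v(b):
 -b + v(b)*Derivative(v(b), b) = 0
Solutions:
 v(b) = -sqrt(C1 + b^2)
 v(b) = sqrt(C1 + b^2)


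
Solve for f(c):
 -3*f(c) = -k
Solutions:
 f(c) = k/3


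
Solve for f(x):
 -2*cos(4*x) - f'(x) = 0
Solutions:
 f(x) = C1 - sin(4*x)/2


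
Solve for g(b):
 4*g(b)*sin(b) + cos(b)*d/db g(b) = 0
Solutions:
 g(b) = C1*cos(b)^4


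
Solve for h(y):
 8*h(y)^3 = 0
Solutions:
 h(y) = 0


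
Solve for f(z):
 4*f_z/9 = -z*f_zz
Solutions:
 f(z) = C1 + C2*z^(5/9)


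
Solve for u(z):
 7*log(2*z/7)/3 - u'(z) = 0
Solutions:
 u(z) = C1 + 7*z*log(z)/3 - 7*z*log(7)/3 - 7*z/3 + 7*z*log(2)/3


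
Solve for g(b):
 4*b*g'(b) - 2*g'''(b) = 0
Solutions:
 g(b) = C1 + Integral(C2*airyai(2^(1/3)*b) + C3*airybi(2^(1/3)*b), b)


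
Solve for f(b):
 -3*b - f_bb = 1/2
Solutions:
 f(b) = C1 + C2*b - b^3/2 - b^2/4


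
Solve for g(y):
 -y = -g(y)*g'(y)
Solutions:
 g(y) = -sqrt(C1 + y^2)
 g(y) = sqrt(C1 + y^2)


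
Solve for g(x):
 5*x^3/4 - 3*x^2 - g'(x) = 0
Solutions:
 g(x) = C1 + 5*x^4/16 - x^3


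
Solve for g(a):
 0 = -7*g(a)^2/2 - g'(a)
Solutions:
 g(a) = 2/(C1 + 7*a)


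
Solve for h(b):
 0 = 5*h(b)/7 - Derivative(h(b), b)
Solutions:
 h(b) = C1*exp(5*b/7)


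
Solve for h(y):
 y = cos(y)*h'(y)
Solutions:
 h(y) = C1 + Integral(y/cos(y), y)


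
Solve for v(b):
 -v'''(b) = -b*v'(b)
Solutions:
 v(b) = C1 + Integral(C2*airyai(b) + C3*airybi(b), b)


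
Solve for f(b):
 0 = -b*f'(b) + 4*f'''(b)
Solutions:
 f(b) = C1 + Integral(C2*airyai(2^(1/3)*b/2) + C3*airybi(2^(1/3)*b/2), b)


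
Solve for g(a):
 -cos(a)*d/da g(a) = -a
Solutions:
 g(a) = C1 + Integral(a/cos(a), a)


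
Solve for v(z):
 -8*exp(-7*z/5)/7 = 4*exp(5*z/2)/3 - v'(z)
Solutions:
 v(z) = C1 + 8*exp(5*z/2)/15 - 40*exp(-7*z/5)/49


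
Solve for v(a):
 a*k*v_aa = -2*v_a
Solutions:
 v(a) = C1 + a^(((re(k) - 2)*re(k) + im(k)^2)/(re(k)^2 + im(k)^2))*(C2*sin(2*log(a)*Abs(im(k))/(re(k)^2 + im(k)^2)) + C3*cos(2*log(a)*im(k)/(re(k)^2 + im(k)^2)))


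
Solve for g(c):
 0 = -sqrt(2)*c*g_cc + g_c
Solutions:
 g(c) = C1 + C2*c^(sqrt(2)/2 + 1)


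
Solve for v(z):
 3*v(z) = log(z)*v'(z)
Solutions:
 v(z) = C1*exp(3*li(z))


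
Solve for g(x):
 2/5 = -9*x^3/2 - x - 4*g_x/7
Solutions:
 g(x) = C1 - 63*x^4/32 - 7*x^2/8 - 7*x/10


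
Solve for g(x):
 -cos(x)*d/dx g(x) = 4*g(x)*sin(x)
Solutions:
 g(x) = C1*cos(x)^4


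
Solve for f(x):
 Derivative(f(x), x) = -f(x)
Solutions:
 f(x) = C1*exp(-x)


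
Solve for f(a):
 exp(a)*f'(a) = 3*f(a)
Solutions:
 f(a) = C1*exp(-3*exp(-a))


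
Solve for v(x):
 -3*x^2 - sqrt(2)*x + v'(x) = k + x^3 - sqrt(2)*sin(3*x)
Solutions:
 v(x) = C1 + k*x + x^4/4 + x^3 + sqrt(2)*x^2/2 + sqrt(2)*cos(3*x)/3


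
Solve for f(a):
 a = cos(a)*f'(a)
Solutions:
 f(a) = C1 + Integral(a/cos(a), a)


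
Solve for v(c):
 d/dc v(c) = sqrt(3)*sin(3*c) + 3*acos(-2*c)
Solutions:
 v(c) = C1 + 3*c*acos(-2*c) + 3*sqrt(1 - 4*c^2)/2 - sqrt(3)*cos(3*c)/3


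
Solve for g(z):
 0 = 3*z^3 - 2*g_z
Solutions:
 g(z) = C1 + 3*z^4/8


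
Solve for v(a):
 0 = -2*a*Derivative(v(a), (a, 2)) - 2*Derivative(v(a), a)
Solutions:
 v(a) = C1 + C2*log(a)


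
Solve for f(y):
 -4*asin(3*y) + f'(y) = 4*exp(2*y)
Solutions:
 f(y) = C1 + 4*y*asin(3*y) + 4*sqrt(1 - 9*y^2)/3 + 2*exp(2*y)


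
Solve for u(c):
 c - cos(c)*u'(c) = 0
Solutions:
 u(c) = C1 + Integral(c/cos(c), c)


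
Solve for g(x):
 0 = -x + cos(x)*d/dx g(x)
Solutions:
 g(x) = C1 + Integral(x/cos(x), x)


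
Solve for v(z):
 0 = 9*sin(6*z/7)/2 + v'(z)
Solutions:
 v(z) = C1 + 21*cos(6*z/7)/4


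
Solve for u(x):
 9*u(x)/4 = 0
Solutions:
 u(x) = 0


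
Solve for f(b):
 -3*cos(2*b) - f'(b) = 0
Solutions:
 f(b) = C1 - 3*sin(2*b)/2


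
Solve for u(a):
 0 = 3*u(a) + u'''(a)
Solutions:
 u(a) = C3*exp(-3^(1/3)*a) + (C1*sin(3^(5/6)*a/2) + C2*cos(3^(5/6)*a/2))*exp(3^(1/3)*a/2)


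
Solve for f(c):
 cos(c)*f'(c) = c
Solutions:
 f(c) = C1 + Integral(c/cos(c), c)


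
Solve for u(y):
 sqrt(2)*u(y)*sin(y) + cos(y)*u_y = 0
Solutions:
 u(y) = C1*cos(y)^(sqrt(2))


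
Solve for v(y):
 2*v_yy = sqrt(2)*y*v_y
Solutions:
 v(y) = C1 + C2*erfi(2^(1/4)*y/2)


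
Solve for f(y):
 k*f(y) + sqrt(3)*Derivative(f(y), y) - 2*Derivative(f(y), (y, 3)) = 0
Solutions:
 f(y) = C1*exp(-2^(1/3)*y*(3^(2/3)*(-3*k + sqrt(9*k^2 - 2*sqrt(3)))^(1/3) + 2^(1/3)*3^(5/6)/(-3*k + sqrt(9*k^2 - 2*sqrt(3)))^(1/3))/6) + C2*exp(2^(1/3)*y*(3^(2/3)*(-3*k + sqrt(9*k^2 - 2*sqrt(3)))^(1/3)/12 - 3^(1/6)*I*(-3*k + sqrt(9*k^2 - 2*sqrt(3)))^(1/3)/4 - 2^(1/3)*sqrt(3)/((-3^(2/3) + 3*3^(1/6)*I)*(-3*k + sqrt(9*k^2 - 2*sqrt(3)))^(1/3)))) + C3*exp(2^(1/3)*y*(3^(2/3)*(-3*k + sqrt(9*k^2 - 2*sqrt(3)))^(1/3)/12 + 3^(1/6)*I*(-3*k + sqrt(9*k^2 - 2*sqrt(3)))^(1/3)/4 + 2^(1/3)*sqrt(3)/((3^(2/3) + 3*3^(1/6)*I)*(-3*k + sqrt(9*k^2 - 2*sqrt(3)))^(1/3))))


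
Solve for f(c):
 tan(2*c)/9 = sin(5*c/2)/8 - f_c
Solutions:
 f(c) = C1 + log(cos(2*c))/18 - cos(5*c/2)/20


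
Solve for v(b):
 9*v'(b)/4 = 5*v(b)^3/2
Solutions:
 v(b) = -3*sqrt(2)*sqrt(-1/(C1 + 10*b))/2
 v(b) = 3*sqrt(2)*sqrt(-1/(C1 + 10*b))/2


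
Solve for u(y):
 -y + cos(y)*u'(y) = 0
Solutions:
 u(y) = C1 + Integral(y/cos(y), y)


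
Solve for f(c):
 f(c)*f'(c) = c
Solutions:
 f(c) = -sqrt(C1 + c^2)
 f(c) = sqrt(C1 + c^2)


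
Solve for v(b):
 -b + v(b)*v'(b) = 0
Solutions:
 v(b) = -sqrt(C1 + b^2)
 v(b) = sqrt(C1 + b^2)


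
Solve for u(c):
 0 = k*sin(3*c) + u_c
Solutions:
 u(c) = C1 + k*cos(3*c)/3


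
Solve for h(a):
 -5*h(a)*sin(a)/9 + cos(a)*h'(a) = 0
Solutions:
 h(a) = C1/cos(a)^(5/9)


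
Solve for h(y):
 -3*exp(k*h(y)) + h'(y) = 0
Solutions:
 h(y) = Piecewise((log(-1/(C1*k + 3*k*y))/k, Ne(k, 0)), (nan, True))
 h(y) = Piecewise((C1 + 3*y, Eq(k, 0)), (nan, True))


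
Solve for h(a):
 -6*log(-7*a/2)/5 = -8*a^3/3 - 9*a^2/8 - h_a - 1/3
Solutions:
 h(a) = C1 - 2*a^4/3 - 3*a^3/8 + 6*a*log(-a)/5 + a*(-23 - 18*log(2) + 18*log(7))/15


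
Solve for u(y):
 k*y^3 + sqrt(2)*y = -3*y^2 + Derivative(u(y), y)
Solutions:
 u(y) = C1 + k*y^4/4 + y^3 + sqrt(2)*y^2/2


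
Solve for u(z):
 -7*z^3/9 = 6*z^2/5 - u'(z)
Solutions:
 u(z) = C1 + 7*z^4/36 + 2*z^3/5


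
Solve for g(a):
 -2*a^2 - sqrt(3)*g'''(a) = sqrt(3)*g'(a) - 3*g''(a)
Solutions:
 g(a) = C1 - 2*sqrt(3)*a^3/9 - 2*a^2 - 8*sqrt(3)*a/3 + (C2*sin(a/2) + C3*cos(a/2))*exp(sqrt(3)*a/2)


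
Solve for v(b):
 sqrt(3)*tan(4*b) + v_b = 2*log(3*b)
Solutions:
 v(b) = C1 + 2*b*log(b) - 2*b + 2*b*log(3) + sqrt(3)*log(cos(4*b))/4


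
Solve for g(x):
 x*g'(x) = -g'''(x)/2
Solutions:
 g(x) = C1 + Integral(C2*airyai(-2^(1/3)*x) + C3*airybi(-2^(1/3)*x), x)


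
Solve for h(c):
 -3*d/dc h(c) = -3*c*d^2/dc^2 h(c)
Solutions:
 h(c) = C1 + C2*c^2


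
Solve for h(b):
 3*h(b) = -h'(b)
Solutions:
 h(b) = C1*exp(-3*b)


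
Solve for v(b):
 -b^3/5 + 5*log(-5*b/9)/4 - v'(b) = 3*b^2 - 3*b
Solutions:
 v(b) = C1 - b^4/20 - b^3 + 3*b^2/2 + 5*b*log(-b)/4 + 5*b*(-2*log(3) - 1 + log(5))/4


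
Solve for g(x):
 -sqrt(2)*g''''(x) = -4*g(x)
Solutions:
 g(x) = C1*exp(-2^(3/8)*x) + C2*exp(2^(3/8)*x) + C3*sin(2^(3/8)*x) + C4*cos(2^(3/8)*x)


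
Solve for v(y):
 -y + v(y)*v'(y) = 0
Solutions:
 v(y) = -sqrt(C1 + y^2)
 v(y) = sqrt(C1 + y^2)


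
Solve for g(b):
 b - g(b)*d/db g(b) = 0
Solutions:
 g(b) = -sqrt(C1 + b^2)
 g(b) = sqrt(C1 + b^2)


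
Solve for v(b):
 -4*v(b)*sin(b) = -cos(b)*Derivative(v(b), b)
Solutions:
 v(b) = C1/cos(b)^4


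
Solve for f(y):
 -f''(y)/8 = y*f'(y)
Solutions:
 f(y) = C1 + C2*erf(2*y)


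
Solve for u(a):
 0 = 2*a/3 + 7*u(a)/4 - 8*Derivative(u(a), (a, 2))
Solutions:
 u(a) = C1*exp(-sqrt(14)*a/8) + C2*exp(sqrt(14)*a/8) - 8*a/21


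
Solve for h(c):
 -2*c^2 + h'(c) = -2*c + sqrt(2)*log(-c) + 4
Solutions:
 h(c) = C1 + 2*c^3/3 - c^2 + sqrt(2)*c*log(-c) + c*(4 - sqrt(2))


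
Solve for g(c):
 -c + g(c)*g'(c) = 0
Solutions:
 g(c) = -sqrt(C1 + c^2)
 g(c) = sqrt(C1 + c^2)


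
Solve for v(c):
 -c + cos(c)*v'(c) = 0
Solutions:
 v(c) = C1 + Integral(c/cos(c), c)


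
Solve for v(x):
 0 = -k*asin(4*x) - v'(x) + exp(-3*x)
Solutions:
 v(x) = C1 - k*x*asin(4*x) - k*sqrt(1 - 16*x^2)/4 - exp(-3*x)/3


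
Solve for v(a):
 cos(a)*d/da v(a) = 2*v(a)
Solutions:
 v(a) = C1*(sin(a) + 1)/(sin(a) - 1)


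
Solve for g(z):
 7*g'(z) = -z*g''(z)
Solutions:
 g(z) = C1 + C2/z^6


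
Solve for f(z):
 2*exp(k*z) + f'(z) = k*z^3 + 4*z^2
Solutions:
 f(z) = C1 + k*z^4/4 + 4*z^3/3 - 2*exp(k*z)/k


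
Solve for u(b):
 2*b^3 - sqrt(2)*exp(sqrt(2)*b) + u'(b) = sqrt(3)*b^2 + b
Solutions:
 u(b) = C1 - b^4/2 + sqrt(3)*b^3/3 + b^2/2 + exp(sqrt(2)*b)


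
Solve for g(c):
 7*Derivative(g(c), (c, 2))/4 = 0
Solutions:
 g(c) = C1 + C2*c


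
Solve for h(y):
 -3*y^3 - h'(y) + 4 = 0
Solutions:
 h(y) = C1 - 3*y^4/4 + 4*y


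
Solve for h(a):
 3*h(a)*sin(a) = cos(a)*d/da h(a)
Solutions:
 h(a) = C1/cos(a)^3


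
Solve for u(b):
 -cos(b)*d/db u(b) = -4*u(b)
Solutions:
 u(b) = C1*(sin(b)^2 + 2*sin(b) + 1)/(sin(b)^2 - 2*sin(b) + 1)


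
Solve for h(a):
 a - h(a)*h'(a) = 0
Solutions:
 h(a) = -sqrt(C1 + a^2)
 h(a) = sqrt(C1 + a^2)


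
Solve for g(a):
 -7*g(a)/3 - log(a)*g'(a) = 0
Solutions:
 g(a) = C1*exp(-7*li(a)/3)


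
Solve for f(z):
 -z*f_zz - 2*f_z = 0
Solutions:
 f(z) = C1 + C2/z


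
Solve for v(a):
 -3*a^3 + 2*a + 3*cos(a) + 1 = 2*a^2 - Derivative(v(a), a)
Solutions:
 v(a) = C1 + 3*a^4/4 + 2*a^3/3 - a^2 - a - 3*sin(a)


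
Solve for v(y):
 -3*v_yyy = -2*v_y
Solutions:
 v(y) = C1 + C2*exp(-sqrt(6)*y/3) + C3*exp(sqrt(6)*y/3)


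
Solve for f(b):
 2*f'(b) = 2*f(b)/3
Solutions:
 f(b) = C1*exp(b/3)


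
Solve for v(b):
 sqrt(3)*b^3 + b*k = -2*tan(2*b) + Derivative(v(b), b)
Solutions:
 v(b) = C1 + sqrt(3)*b^4/4 + b^2*k/2 - log(cos(2*b))


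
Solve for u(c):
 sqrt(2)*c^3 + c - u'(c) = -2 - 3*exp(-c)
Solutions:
 u(c) = C1 + sqrt(2)*c^4/4 + c^2/2 + 2*c - 3*exp(-c)


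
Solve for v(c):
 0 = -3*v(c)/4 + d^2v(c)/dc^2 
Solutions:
 v(c) = C1*exp(-sqrt(3)*c/2) + C2*exp(sqrt(3)*c/2)


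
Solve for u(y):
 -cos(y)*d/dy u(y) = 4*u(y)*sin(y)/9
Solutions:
 u(y) = C1*cos(y)^(4/9)


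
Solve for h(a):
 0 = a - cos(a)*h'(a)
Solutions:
 h(a) = C1 + Integral(a/cos(a), a)


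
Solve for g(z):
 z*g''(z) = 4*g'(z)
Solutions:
 g(z) = C1 + C2*z^5


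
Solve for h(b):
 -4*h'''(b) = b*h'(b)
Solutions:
 h(b) = C1 + Integral(C2*airyai(-2^(1/3)*b/2) + C3*airybi(-2^(1/3)*b/2), b)


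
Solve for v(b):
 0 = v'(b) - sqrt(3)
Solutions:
 v(b) = C1 + sqrt(3)*b


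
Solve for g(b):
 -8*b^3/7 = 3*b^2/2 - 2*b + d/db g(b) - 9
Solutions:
 g(b) = C1 - 2*b^4/7 - b^3/2 + b^2 + 9*b


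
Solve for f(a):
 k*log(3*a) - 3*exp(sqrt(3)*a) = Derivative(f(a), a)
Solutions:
 f(a) = C1 + a*k*log(a) + a*k*(-1 + log(3)) - sqrt(3)*exp(sqrt(3)*a)


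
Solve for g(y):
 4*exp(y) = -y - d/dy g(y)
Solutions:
 g(y) = C1 - y^2/2 - 4*exp(y)


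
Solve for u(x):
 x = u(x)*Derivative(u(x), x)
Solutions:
 u(x) = -sqrt(C1 + x^2)
 u(x) = sqrt(C1 + x^2)


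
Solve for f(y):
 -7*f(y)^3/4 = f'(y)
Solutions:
 f(y) = -sqrt(2)*sqrt(-1/(C1 - 7*y))
 f(y) = sqrt(2)*sqrt(-1/(C1 - 7*y))


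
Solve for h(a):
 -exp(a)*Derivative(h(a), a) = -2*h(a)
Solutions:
 h(a) = C1*exp(-2*exp(-a))


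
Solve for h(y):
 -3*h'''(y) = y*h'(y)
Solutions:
 h(y) = C1 + Integral(C2*airyai(-3^(2/3)*y/3) + C3*airybi(-3^(2/3)*y/3), y)


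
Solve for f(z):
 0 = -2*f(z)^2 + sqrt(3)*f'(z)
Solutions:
 f(z) = -3/(C1 + 2*sqrt(3)*z)


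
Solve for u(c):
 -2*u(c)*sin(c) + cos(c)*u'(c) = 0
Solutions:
 u(c) = C1/cos(c)^2


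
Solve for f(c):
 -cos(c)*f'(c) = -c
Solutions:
 f(c) = C1 + Integral(c/cos(c), c)


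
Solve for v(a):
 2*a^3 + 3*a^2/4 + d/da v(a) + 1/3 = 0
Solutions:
 v(a) = C1 - a^4/2 - a^3/4 - a/3


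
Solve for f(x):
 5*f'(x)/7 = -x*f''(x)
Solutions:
 f(x) = C1 + C2*x^(2/7)


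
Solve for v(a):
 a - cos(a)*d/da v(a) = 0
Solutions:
 v(a) = C1 + Integral(a/cos(a), a)


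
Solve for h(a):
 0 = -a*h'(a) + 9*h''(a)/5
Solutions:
 h(a) = C1 + C2*erfi(sqrt(10)*a/6)


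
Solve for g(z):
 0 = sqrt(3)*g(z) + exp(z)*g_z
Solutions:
 g(z) = C1*exp(sqrt(3)*exp(-z))


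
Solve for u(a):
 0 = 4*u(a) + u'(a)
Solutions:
 u(a) = C1*exp(-4*a)


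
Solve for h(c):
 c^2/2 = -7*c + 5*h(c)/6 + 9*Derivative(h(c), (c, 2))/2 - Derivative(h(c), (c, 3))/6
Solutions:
 h(c) = C1*exp(c*(-2^(2/3)*(sqrt(14605) + 1463)^(1/3)/4 - 81*2^(1/3)/(2*(sqrt(14605) + 1463)^(1/3)) + 9))*sin(2^(1/3)*sqrt(3)*c*(-2^(1/3)*(sqrt(14605) + 1463)^(1/3) + 162/(sqrt(14605) + 1463)^(1/3))/4) + C2*exp(c*(-2^(2/3)*(sqrt(14605) + 1463)^(1/3)/4 - 81*2^(1/3)/(2*(sqrt(14605) + 1463)^(1/3)) + 9))*cos(2^(1/3)*sqrt(3)*c*(-2^(1/3)*(sqrt(14605) + 1463)^(1/3) + 162/(sqrt(14605) + 1463)^(1/3))/4) + C3*exp(c*(81*2^(1/3)/(sqrt(14605) + 1463)^(1/3) + 9 + 2^(2/3)*(sqrt(14605) + 1463)^(1/3)/2)) + 3*c^2/5 + 42*c/5 - 162/25


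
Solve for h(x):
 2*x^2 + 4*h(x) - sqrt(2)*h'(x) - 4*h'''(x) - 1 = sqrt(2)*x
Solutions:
 h(x) = C1*exp(3^(1/3)*x*(-(36 + sqrt(6)*sqrt(sqrt(2) + 216))^(1/3) + sqrt(2)*3^(1/3)/(36 + sqrt(6)*sqrt(sqrt(2) + 216))^(1/3))/12)*sin(3^(1/6)*x*(3*sqrt(2)/(36 + sqrt(6)*sqrt(sqrt(2) + 216))^(1/3) + 3^(2/3)*(36 + sqrt(6)*sqrt(sqrt(2) + 216))^(1/3))/12) + C2*exp(3^(1/3)*x*(-(36 + sqrt(6)*sqrt(sqrt(2) + 216))^(1/3) + sqrt(2)*3^(1/3)/(36 + sqrt(6)*sqrt(sqrt(2) + 216))^(1/3))/12)*cos(3^(1/6)*x*(3*sqrt(2)/(36 + sqrt(6)*sqrt(sqrt(2) + 216))^(1/3) + 3^(2/3)*(36 + sqrt(6)*sqrt(sqrt(2) + 216))^(1/3))/12) + C3*exp(-3^(1/3)*x*(-(36 + sqrt(6)*sqrt(sqrt(2) + 216))^(1/3) + sqrt(2)*3^(1/3)/(36 + sqrt(6)*sqrt(sqrt(2) + 216))^(1/3))/6) - x^2/2 + 1/4


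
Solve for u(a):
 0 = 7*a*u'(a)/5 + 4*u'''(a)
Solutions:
 u(a) = C1 + Integral(C2*airyai(-350^(1/3)*a/10) + C3*airybi(-350^(1/3)*a/10), a)


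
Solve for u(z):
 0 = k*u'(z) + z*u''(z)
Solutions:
 u(z) = C1 + z^(1 - re(k))*(C2*sin(log(z)*Abs(im(k))) + C3*cos(log(z)*im(k)))


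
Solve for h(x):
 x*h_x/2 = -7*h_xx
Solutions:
 h(x) = C1 + C2*erf(sqrt(7)*x/14)


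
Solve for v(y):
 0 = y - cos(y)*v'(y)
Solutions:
 v(y) = C1 + Integral(y/cos(y), y)


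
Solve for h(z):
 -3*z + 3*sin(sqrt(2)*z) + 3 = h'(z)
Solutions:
 h(z) = C1 - 3*z^2/2 + 3*z - 3*sqrt(2)*cos(sqrt(2)*z)/2


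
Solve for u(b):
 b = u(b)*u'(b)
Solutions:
 u(b) = -sqrt(C1 + b^2)
 u(b) = sqrt(C1 + b^2)


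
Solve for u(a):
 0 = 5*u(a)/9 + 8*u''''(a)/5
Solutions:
 u(a) = (C1*sin(sqrt(15)*2^(3/4)*a/12) + C2*cos(sqrt(15)*2^(3/4)*a/12))*exp(-sqrt(15)*2^(3/4)*a/12) + (C3*sin(sqrt(15)*2^(3/4)*a/12) + C4*cos(sqrt(15)*2^(3/4)*a/12))*exp(sqrt(15)*2^(3/4)*a/12)


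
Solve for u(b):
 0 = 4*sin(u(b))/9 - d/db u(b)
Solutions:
 -4*b/9 + log(cos(u(b)) - 1)/2 - log(cos(u(b)) + 1)/2 = C1


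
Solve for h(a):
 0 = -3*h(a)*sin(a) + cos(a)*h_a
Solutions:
 h(a) = C1/cos(a)^3


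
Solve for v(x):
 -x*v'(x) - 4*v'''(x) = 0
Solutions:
 v(x) = C1 + Integral(C2*airyai(-2^(1/3)*x/2) + C3*airybi(-2^(1/3)*x/2), x)


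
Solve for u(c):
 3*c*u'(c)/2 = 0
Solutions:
 u(c) = C1


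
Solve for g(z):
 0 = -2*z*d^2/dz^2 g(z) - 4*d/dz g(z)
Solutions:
 g(z) = C1 + C2/z


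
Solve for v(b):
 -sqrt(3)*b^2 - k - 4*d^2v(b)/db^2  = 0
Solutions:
 v(b) = C1 + C2*b - sqrt(3)*b^4/48 - b^2*k/8


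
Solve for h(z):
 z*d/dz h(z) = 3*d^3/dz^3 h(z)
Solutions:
 h(z) = C1 + Integral(C2*airyai(3^(2/3)*z/3) + C3*airybi(3^(2/3)*z/3), z)


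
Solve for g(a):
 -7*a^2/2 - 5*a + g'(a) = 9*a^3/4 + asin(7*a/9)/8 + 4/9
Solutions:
 g(a) = C1 + 9*a^4/16 + 7*a^3/6 + 5*a^2/2 + a*asin(7*a/9)/8 + 4*a/9 + sqrt(81 - 49*a^2)/56


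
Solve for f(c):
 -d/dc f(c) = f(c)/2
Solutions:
 f(c) = C1*exp(-c/2)


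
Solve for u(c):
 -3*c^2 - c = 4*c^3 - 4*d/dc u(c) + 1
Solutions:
 u(c) = C1 + c^4/4 + c^3/4 + c^2/8 + c/4


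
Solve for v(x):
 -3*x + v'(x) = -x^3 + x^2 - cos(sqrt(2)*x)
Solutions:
 v(x) = C1 - x^4/4 + x^3/3 + 3*x^2/2 - sqrt(2)*sin(sqrt(2)*x)/2


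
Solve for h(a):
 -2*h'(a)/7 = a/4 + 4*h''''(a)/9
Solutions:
 h(a) = C1 + C4*exp(-42^(2/3)*a/14) - 7*a^2/16 + (C2*sin(3*14^(2/3)*3^(1/6)*a/28) + C3*cos(3*14^(2/3)*3^(1/6)*a/28))*exp(42^(2/3)*a/28)


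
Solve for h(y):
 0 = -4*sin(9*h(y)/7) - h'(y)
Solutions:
 4*y + 7*log(cos(9*h(y)/7) - 1)/18 - 7*log(cos(9*h(y)/7) + 1)/18 = C1


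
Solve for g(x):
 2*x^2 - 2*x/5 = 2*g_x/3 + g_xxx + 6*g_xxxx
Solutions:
 g(x) = C1 + C2*exp(x*(-2 + (18*sqrt(326) + 325)^(-1/3) + (18*sqrt(326) + 325)^(1/3))/36)*sin(sqrt(3)*x*(-(18*sqrt(326) + 325)^(1/3) + (18*sqrt(326) + 325)^(-1/3))/36) + C3*exp(x*(-2 + (18*sqrt(326) + 325)^(-1/3) + (18*sqrt(326) + 325)^(1/3))/36)*cos(sqrt(3)*x*(-(18*sqrt(326) + 325)^(1/3) + (18*sqrt(326) + 325)^(-1/3))/36) + C4*exp(-x*((18*sqrt(326) + 325)^(-1/3) + 1 + (18*sqrt(326) + 325)^(1/3))/18) + x^3 - 3*x^2/10 - 9*x


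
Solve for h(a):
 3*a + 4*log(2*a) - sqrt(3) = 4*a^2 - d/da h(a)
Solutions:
 h(a) = C1 + 4*a^3/3 - 3*a^2/2 - 4*a*log(a) - a*log(16) + sqrt(3)*a + 4*a


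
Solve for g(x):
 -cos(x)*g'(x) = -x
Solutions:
 g(x) = C1 + Integral(x/cos(x), x)


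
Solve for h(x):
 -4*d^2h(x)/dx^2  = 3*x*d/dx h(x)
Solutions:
 h(x) = C1 + C2*erf(sqrt(6)*x/4)


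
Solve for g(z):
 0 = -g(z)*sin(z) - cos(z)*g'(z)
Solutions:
 g(z) = C1*cos(z)


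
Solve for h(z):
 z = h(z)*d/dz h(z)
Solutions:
 h(z) = -sqrt(C1 + z^2)
 h(z) = sqrt(C1 + z^2)


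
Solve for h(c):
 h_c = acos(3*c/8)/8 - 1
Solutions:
 h(c) = C1 + c*acos(3*c/8)/8 - c - sqrt(64 - 9*c^2)/24


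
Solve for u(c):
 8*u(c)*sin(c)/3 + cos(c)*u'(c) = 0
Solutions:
 u(c) = C1*cos(c)^(8/3)


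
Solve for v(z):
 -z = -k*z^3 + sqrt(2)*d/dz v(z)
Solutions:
 v(z) = C1 + sqrt(2)*k*z^4/8 - sqrt(2)*z^2/4


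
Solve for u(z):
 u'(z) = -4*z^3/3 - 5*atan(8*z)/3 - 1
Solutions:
 u(z) = C1 - z^4/3 - 5*z*atan(8*z)/3 - z + 5*log(64*z^2 + 1)/48


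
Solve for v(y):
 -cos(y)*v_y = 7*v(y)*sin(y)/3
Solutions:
 v(y) = C1*cos(y)^(7/3)


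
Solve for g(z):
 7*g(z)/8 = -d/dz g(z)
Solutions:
 g(z) = C1*exp(-7*z/8)


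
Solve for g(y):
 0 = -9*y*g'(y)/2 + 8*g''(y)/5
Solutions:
 g(y) = C1 + C2*erfi(3*sqrt(10)*y/8)


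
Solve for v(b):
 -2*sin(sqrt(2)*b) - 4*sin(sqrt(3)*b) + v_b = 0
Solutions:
 v(b) = C1 - sqrt(2)*cos(sqrt(2)*b) - 4*sqrt(3)*cos(sqrt(3)*b)/3


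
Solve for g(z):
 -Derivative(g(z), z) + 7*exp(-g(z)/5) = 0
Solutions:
 g(z) = 5*log(C1 + 7*z/5)


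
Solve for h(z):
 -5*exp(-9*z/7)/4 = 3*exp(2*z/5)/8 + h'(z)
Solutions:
 h(z) = C1 - 15*exp(2*z/5)/16 + 35*exp(-9*z/7)/36


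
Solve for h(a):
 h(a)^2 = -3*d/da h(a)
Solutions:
 h(a) = 3/(C1 + a)


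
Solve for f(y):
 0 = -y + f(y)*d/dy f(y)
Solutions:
 f(y) = -sqrt(C1 + y^2)
 f(y) = sqrt(C1 + y^2)


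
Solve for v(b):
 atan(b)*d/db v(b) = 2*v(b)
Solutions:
 v(b) = C1*exp(2*Integral(1/atan(b), b))


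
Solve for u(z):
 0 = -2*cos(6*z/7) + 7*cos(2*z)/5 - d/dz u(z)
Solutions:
 u(z) = C1 - 7*sin(6*z/7)/3 + 7*sin(2*z)/10


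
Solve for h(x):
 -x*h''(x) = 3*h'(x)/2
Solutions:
 h(x) = C1 + C2/sqrt(x)


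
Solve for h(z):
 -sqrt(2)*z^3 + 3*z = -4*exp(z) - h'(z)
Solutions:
 h(z) = C1 + sqrt(2)*z^4/4 - 3*z^2/2 - 4*exp(z)


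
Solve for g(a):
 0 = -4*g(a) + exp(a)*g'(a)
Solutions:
 g(a) = C1*exp(-4*exp(-a))


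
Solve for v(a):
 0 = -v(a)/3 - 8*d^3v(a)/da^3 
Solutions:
 v(a) = C3*exp(-3^(2/3)*a/6) + (C1*sin(3^(1/6)*a/4) + C2*cos(3^(1/6)*a/4))*exp(3^(2/3)*a/12)


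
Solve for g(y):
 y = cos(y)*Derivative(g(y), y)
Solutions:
 g(y) = C1 + Integral(y/cos(y), y)


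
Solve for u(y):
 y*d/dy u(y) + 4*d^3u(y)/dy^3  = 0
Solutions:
 u(y) = C1 + Integral(C2*airyai(-2^(1/3)*y/2) + C3*airybi(-2^(1/3)*y/2), y)


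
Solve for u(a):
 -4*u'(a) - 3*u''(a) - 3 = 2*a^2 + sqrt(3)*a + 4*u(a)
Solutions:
 u(a) = -a^2/2 - sqrt(3)*a/4 + a + (C1*sin(2*sqrt(2)*a/3) + C2*cos(2*sqrt(2)*a/3))*exp(-2*a/3) - 1 + sqrt(3)/4


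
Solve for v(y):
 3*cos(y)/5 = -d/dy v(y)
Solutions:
 v(y) = C1 - 3*sin(y)/5


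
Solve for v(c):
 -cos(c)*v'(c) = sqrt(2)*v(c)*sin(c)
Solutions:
 v(c) = C1*cos(c)^(sqrt(2))


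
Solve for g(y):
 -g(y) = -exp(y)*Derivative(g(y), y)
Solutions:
 g(y) = C1*exp(-exp(-y))


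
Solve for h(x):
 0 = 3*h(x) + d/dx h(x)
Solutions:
 h(x) = C1*exp(-3*x)


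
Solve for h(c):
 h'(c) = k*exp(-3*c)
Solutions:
 h(c) = C1 - k*exp(-3*c)/3


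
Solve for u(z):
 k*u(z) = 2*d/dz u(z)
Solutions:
 u(z) = C1*exp(k*z/2)


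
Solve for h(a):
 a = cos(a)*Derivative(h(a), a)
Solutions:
 h(a) = C1 + Integral(a/cos(a), a)


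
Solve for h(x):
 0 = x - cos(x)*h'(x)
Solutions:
 h(x) = C1 + Integral(x/cos(x), x)


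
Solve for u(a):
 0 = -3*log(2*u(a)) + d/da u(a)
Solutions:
 -Integral(1/(log(_y) + log(2)), (_y, u(a)))/3 = C1 - a


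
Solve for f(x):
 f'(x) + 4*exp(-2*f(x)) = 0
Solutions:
 f(x) = log(-sqrt(C1 - 8*x))
 f(x) = log(C1 - 8*x)/2


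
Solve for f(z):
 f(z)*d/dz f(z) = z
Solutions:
 f(z) = -sqrt(C1 + z^2)
 f(z) = sqrt(C1 + z^2)
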